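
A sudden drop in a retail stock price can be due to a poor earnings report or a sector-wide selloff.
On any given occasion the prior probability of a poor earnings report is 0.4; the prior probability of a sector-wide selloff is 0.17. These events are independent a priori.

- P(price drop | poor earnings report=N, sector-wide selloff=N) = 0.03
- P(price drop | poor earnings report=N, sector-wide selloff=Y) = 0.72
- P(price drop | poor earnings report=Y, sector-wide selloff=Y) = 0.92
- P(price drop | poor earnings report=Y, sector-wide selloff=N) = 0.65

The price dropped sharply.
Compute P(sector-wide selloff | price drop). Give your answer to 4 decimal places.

P(sector-wide selloff | price drop) ≈ 0.3708

Numerator (weight on configurations with sector-wide selloff): 0.073440 + 0.062560 = 0.136000
Denominator P(price drop): 0.03×0.6×0.83 + 0.72×0.6×0.17 + 0.65×0.4×0.83 + 0.92×0.4×0.17 = 0.366740
Posterior = 0.136000 / 0.366740 ≈ 0.3708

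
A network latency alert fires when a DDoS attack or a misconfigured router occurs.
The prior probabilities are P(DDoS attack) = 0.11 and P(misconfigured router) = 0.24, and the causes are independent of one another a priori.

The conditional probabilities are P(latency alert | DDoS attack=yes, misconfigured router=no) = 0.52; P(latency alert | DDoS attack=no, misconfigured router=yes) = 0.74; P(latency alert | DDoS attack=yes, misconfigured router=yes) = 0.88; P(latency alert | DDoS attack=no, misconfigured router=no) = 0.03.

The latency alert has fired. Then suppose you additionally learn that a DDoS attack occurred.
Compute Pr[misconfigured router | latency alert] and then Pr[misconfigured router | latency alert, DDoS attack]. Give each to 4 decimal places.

Pr[misconfigured router | latency alert] ≈ 0.7398; Pr[misconfigured router | latency alert, DDoS attack] ≈ 0.3483

Weight on misconfigured router=true, given the evidence: 0.158064 + 0.023232 = 0.181296
Normalizer over all consistent configurations: 0.03*0.89*0.76 + 0.74*0.89*0.24 + 0.52*0.11*0.76 + 0.88*0.11*0.24 = 0.245060
Posterior = 0.181296 / 0.245060 ≈ 0.7398

Now condition on the additional information:
By total probability over both values of misconfigured router:
  P(latency alert | DDoS attack) = 0.52·0.76 + 0.88·0.24
        = 0.395200 + 0.211200 = 0.606400
The terms with misconfigured router present sum to 0.211200, so
  P(misconfigured router | latency alert, DDoS attack) = 0.211200 / 0.606400 ≈ 0.3483
This is intercausal reasoning (explaining away): once DDoS attack accounts for the latency alert, misconfigured router becomes less likely.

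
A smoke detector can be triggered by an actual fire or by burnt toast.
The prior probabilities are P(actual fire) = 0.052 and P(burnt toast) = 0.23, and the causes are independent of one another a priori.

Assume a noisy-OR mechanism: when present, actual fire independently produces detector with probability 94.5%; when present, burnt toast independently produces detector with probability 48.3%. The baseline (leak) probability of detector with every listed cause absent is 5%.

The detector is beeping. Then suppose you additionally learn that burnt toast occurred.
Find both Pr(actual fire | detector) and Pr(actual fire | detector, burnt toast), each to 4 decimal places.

Under noisy-OR, P(detector | causes) = 1 − (1−0.05)·∏(1−qᵢ) over the active causes.
Enumerate the 4 (actual fire, burnt toast) configurations and weight by the priors:
  P(detector) = 0.05·0.948·0.77 + 0.50885·0.948·0.23 + 0.94775·0.052·0.77 + 0.972987·0.052·0.23
        = 0.036498 + 0.110950 + 0.037948 + 0.011637 = 0.197033
The terms with actual fire present sum to 0.049585, so
  P(actual fire | detector) = 0.049585 / 0.197033 ≈ 0.2517

With the extra evidence:
For the numerator, keep only actual fire=true terms: 0.972987*0.052 = 0.050595
The normalizing constant is 0.50885*0.948 + 0.972987*0.052 = 0.532985
P(actual fire | detector, burnt toast) = 0.050595/0.532985 ≈ 0.0949

Pr(actual fire | detector) ≈ 0.2517; Pr(actual fire | detector, burnt toast) ≈ 0.0949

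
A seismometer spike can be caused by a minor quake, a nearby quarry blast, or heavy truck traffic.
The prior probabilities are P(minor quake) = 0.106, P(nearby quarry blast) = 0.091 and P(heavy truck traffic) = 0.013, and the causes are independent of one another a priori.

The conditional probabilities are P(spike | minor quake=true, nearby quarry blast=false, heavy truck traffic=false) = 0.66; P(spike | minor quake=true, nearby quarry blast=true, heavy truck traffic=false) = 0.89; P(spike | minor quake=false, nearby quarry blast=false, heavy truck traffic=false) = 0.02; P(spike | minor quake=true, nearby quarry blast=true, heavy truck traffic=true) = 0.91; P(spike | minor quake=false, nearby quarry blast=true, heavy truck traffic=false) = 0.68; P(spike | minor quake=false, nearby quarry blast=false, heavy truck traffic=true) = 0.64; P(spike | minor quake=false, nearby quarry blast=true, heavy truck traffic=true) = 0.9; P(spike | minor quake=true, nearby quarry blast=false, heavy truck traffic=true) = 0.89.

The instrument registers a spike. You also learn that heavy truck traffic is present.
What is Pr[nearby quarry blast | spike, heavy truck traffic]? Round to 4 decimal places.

Pr[nearby quarry blast | spike, heavy truck traffic] ≈ 0.1192

P(spike | heavy truck traffic) = 0.64×0.894×0.909 + 0.9×0.894×0.091 + 0.89×0.106×0.909 + 0.91×0.106×0.091 = 0.520093 + 0.073219 + 0.085755 + 0.008778 = 0.687845
Of this, 0.081997 comes from 0.073219 + 0.008778 (the nearby quarry blast=true cases).
So P(nearby quarry blast | spike, heavy truck traffic) = 0.081997/0.687845 ≈ 0.1192.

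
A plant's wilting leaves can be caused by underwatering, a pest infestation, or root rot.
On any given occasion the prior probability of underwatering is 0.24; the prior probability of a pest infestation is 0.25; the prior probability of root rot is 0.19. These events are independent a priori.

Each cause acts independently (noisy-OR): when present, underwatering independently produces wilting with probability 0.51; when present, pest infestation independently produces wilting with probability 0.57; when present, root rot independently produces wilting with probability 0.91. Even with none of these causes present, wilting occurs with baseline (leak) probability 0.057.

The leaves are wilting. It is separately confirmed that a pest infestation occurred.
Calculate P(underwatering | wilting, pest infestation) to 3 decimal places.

Under noisy-OR, P(wilting | causes) = 1 − (1−0.057)·∏(1−qᵢ) over the active causes.
P(wilting | pest infestation) = 0.59451*0.76*0.81 + 0.963506*0.76*0.19 + 0.80131*0.24*0.81 + 0.982118*0.24*0.19 = 0.365980 + 0.139130 + 0.155775 + 0.044785 = 0.705670
The underwatering-present share is 0.155775 + 0.044785 = 0.200560.
So P(underwatering | wilting, pest infestation) = 0.200560/0.705670 ≈ 0.284.

P(underwatering | wilting, pest infestation) ≈ 0.284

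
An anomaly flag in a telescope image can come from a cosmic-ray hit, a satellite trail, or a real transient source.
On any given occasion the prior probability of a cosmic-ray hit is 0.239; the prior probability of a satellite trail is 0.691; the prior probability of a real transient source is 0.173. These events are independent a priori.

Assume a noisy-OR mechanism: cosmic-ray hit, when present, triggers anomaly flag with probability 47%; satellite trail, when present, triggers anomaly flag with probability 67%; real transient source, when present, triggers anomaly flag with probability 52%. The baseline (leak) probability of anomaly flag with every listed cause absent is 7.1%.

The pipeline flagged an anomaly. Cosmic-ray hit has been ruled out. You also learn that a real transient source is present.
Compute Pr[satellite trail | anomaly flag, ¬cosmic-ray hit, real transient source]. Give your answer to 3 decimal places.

Pr[satellite trail | anomaly flag, ¬cosmic-ray hit, real transient source] ≈ 0.775

Under noisy-OR, P(anomaly flag | causes) = 1 − (1−0.071)·∏(1−qᵢ) over the active causes.
P(anomaly flag | ¬cosmic-ray hit, real transient source) = 0.55408*0.309 + 0.852846*0.691 = 0.171211 + 0.589317 = 0.760528
Restricting to configurations with satellite trail present: 0.852846*0.691 = 0.589317.
Hence the posterior is 0.589317/0.760528 ≈ 0.775.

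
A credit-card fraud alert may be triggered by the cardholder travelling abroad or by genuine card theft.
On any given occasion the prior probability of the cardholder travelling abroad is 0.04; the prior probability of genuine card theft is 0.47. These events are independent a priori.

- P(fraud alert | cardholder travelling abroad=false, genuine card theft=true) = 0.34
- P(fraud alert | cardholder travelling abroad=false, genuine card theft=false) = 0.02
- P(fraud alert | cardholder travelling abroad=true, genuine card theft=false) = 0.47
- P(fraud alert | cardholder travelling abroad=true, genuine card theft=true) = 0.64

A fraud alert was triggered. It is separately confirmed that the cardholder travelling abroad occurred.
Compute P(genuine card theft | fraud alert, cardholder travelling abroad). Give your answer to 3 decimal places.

Weight on genuine card theft=true, given the evidence: 0.64*0.47 = 0.300800
Denominator P(fraud alert | cardholder travelling abroad): 0.47*0.53 + 0.64*0.47 = 0.549900
Posterior = 0.300800 / 0.549900 ≈ 0.547

P(genuine card theft | fraud alert, cardholder travelling abroad) ≈ 0.547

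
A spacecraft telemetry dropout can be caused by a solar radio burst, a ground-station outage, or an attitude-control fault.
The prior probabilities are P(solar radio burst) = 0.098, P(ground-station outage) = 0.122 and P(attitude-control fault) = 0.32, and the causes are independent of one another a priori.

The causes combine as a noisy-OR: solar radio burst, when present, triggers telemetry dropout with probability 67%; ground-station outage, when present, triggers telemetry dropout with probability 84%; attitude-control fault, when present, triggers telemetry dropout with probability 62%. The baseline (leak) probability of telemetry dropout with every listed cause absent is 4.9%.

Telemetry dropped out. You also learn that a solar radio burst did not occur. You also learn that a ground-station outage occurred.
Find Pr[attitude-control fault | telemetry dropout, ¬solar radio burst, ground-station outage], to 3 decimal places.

Under noisy-OR, P(telemetry dropout | causes) = 1 − (1−0.049)·∏(1−qᵢ) over the active causes.
P(telemetry dropout | ¬solar radio burst, ground-station outage) = 0.84784*0.68 + 0.942179*0.32 = 0.576531 + 0.301497 = 0.878028
The attitude-control fault-present share is 0.942179*0.32 = 0.301497.
Hence the posterior is 0.301497/0.878028 ≈ 0.343.

Pr[attitude-control fault | telemetry dropout, ¬solar radio burst, ground-station outage] ≈ 0.343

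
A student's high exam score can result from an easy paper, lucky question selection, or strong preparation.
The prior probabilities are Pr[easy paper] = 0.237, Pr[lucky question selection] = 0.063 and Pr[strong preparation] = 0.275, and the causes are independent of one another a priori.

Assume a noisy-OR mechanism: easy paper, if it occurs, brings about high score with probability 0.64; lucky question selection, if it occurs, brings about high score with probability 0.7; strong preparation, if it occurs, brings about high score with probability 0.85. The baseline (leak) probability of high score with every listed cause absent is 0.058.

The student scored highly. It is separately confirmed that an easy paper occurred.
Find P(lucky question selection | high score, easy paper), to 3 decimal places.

Under noisy-OR, P(high score | causes) = 1 − (1−0.058)·∏(1−qᵢ) over the active causes.
Weight on lucky question selection=true, given the evidence: 0.041028 + 0.017061 = 0.058089
The normalizing constant is 0.66088·0.937·0.725 + 0.949132·0.937·0.275 + 0.898264·0.063·0.725 + 0.98474·0.063·0.275 = 0.751609
Posterior = 0.058089 / 0.751609 ≈ 0.077

P(lucky question selection | high score, easy paper) ≈ 0.077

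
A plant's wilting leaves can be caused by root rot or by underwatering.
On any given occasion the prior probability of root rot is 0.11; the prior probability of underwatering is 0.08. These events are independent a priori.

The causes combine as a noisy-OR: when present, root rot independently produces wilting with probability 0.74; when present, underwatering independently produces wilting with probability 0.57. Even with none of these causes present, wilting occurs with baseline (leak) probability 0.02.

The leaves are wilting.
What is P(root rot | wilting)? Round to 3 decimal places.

Under noisy-OR, P(wilting | causes) = 1 − (1−0.02)·∏(1−qᵢ) over the active causes.
Enumerate the 4 (root rot, underwatering) configurations and weight by the priors:
  P(wilting) = 0.02×0.89×0.92 + 0.5786×0.89×0.08 + 0.7452×0.11×0.92 + 0.890436×0.11×0.08
        = 0.016376 + 0.041196 + 0.075414 + 0.007836 = 0.140822
Keeping only the root rot-present terms gives 0.083250, so
  P(root rot | wilting) = 0.083250 / 0.140822 ≈ 0.591

P(root rot | wilting) ≈ 0.591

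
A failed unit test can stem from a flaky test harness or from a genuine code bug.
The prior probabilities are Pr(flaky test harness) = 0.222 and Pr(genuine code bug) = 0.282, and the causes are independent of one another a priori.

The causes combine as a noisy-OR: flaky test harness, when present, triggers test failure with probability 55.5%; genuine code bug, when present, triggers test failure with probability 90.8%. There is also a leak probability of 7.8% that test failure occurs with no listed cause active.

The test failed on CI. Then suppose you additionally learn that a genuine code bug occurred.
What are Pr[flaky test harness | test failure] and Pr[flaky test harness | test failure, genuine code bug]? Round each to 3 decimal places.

Under noisy-OR, P(test failure | causes) = 1 − (1−0.078)·∏(1−qᵢ) over the active causes.
Weight on flaky test harness=true, given the evidence: 0.093997 + 0.060241 = 0.154238
Normalizer over all consistent configurations: 0.078·0.778·0.718 + 0.915176·0.778·0.282 + 0.58971·0.222·0.718 + 0.962253·0.222·0.282 = 0.398595
Posterior = 0.154238 / 0.398595 ≈ 0.387

Now condition on the additional information:
P(test failure | genuine code bug) = 0.915176*0.778 + 0.962253*0.222 = 0.712007 + 0.213620 = 0.925627
Restricting to configurations with flaky test harness present: 0.962253*0.222 = 0.213620.
So P(flaky test harness | test failure, genuine code bug) = 0.213620/0.925627 ≈ 0.231.
This is intercausal reasoning (explaining away): once genuine code bug accounts for the test failure, flaky test harness becomes less likely.

Pr[flaky test harness | test failure] ≈ 0.387; Pr[flaky test harness | test failure, genuine code bug] ≈ 0.231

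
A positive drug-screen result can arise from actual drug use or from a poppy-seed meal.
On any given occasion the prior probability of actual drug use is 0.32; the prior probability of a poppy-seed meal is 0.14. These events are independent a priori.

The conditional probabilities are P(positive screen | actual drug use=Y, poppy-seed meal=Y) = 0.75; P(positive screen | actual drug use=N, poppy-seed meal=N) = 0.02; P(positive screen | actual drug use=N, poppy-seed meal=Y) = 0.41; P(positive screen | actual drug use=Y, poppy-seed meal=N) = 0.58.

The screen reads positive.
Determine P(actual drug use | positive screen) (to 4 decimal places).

Weight on actual drug use=true, given the evidence: 0.159616 + 0.033600 = 0.193216
Normalizer over all consistent configurations: 0.02×0.68×0.86 + 0.41×0.68×0.14 + 0.58×0.32×0.86 + 0.75×0.32×0.14 = 0.243944
P(actual drug use | positive screen) = 0.193216/0.243944 ≈ 0.7921

P(actual drug use | positive screen) ≈ 0.7921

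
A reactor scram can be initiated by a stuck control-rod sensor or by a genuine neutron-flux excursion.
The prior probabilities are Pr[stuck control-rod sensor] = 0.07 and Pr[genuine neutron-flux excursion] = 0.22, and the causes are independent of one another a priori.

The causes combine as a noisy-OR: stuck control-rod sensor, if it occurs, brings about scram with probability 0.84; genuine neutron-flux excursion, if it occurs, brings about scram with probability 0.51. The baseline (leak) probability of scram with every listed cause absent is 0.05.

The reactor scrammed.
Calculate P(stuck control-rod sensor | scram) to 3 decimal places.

P(stuck control-rod sensor | scram) ≈ 0.294

Under noisy-OR, P(scram | causes) = 1 − (1−0.05)·∏(1−qᵢ) over the active causes.
P(scram) = 0.05·0.93·0.78 + 0.5345·0.93·0.22 + 0.848·0.07·0.78 + 0.92552·0.07·0.22 = 0.036270 + 0.109359 + 0.046301 + 0.014253 = 0.206183
Restricting to configurations with stuck control-rod sensor present: 0.046301 + 0.014253 = 0.060554.
So P(stuck control-rod sensor | scram) = 0.060554/0.206183 ≈ 0.294.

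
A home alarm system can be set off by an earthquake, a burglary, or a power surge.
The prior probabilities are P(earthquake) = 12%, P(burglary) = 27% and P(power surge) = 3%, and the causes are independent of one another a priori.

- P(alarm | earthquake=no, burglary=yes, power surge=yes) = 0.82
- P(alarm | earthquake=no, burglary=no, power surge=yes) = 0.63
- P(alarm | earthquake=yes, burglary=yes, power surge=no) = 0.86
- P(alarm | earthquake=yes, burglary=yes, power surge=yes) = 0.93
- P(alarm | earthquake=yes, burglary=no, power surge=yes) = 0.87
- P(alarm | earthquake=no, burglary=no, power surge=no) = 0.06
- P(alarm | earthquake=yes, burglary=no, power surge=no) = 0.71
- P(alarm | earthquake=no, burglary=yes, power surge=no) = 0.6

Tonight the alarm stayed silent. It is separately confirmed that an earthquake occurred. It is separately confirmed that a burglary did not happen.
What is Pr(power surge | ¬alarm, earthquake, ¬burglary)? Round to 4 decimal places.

Pr(power surge | ¬alarm, earthquake, ¬burglary) ≈ 0.0137

For the numerator, keep only power surge=true terms: 0.13*0.03 = 0.003900
Normalizer over all consistent configurations: 0.29*0.97 + 0.13*0.03 = 0.285200
Posterior = 0.003900 / 0.285200 ≈ 0.0137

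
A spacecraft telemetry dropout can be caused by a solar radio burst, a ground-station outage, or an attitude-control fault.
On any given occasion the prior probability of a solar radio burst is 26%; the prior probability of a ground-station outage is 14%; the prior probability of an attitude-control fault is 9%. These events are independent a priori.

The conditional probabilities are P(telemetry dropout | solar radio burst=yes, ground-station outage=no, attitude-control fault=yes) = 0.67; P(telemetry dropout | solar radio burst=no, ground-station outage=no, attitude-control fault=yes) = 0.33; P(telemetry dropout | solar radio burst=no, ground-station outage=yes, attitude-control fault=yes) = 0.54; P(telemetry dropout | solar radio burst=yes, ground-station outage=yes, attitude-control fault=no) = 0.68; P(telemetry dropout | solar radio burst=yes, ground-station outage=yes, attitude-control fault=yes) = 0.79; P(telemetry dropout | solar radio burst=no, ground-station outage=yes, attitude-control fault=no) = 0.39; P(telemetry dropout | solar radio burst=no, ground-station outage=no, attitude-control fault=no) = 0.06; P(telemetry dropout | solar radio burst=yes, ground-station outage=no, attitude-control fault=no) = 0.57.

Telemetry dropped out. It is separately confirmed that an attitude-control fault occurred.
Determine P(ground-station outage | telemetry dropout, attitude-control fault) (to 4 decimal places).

Sum P(telemetry dropout|·) weighted by the priors over the 4 (solar radio burst, ground-station outage) configurations:
  P(telemetry dropout | attitude-control fault) = 0.33*0.74*0.86 + 0.54*0.74*0.14 + 0.67*0.26*0.86 + 0.79*0.26*0.14
        = 0.210012 + 0.055944 + 0.149812 + 0.028756 = 0.444524
Configurations with ground-station outage contribute 0.084700, so
  P(ground-station outage | telemetry dropout, attitude-control fault) = 0.084700 / 0.444524 ≈ 0.1905

P(ground-station outage | telemetry dropout, attitude-control fault) ≈ 0.1905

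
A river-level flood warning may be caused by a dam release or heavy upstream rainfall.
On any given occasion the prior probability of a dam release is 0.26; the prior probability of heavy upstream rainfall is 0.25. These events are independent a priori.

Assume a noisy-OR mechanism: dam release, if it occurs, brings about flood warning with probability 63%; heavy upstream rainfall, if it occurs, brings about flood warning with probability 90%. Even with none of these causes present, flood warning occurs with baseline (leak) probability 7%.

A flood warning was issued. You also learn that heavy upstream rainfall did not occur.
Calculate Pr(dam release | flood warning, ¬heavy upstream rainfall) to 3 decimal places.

Under noisy-OR, P(flood warning | causes) = 1 − (1−0.07)·∏(1−qᵢ) over the active causes.
By total probability over both values of dam release:
  P(flood warning | ¬heavy upstream rainfall) = 0.07×0.74 + 0.6559×0.26
        = 0.051800 + 0.170534 = 0.222334
The terms with dam release present sum to 0.170534, so
  P(dam release | flood warning, ¬heavy upstream rainfall) = 0.170534 / 0.222334 ≈ 0.767

Pr(dam release | flood warning, ¬heavy upstream rainfall) ≈ 0.767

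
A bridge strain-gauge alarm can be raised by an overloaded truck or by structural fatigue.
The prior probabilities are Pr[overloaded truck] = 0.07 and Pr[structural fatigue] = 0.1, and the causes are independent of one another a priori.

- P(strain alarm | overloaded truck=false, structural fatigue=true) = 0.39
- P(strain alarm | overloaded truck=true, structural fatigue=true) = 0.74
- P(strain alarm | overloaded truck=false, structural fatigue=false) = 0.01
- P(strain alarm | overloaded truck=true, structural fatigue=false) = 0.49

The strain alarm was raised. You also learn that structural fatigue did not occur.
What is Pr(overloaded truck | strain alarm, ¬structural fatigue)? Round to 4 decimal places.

P(strain alarm | ¬structural fatigue) = 0.01·0.93 + 0.49·0.07 = 0.009300 + 0.034300 = 0.043600
Of this, 0.034300 comes from 0.49·0.07 (the overloaded truck=true cases).
So P(overloaded truck | strain alarm, ¬structural fatigue) = 0.034300/0.043600 ≈ 0.7867.

Pr(overloaded truck | strain alarm, ¬structural fatigue) ≈ 0.7867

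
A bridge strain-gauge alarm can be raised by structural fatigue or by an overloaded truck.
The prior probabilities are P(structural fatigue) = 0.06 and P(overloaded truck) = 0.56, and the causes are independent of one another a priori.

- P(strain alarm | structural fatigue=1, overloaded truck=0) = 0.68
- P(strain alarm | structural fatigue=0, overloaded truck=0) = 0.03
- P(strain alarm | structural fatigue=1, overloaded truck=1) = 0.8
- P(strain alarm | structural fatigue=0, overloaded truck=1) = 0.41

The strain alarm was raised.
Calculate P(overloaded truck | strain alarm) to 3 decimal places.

P(strain alarm) = 0.03*0.94*0.44 + 0.41*0.94*0.56 + 0.68*0.06*0.44 + 0.8*0.06*0.56 = 0.012408 + 0.215824 + 0.017952 + 0.026880 = 0.273064
The overloaded truck-present share is 0.215824 + 0.026880 = 0.242704.
Hence the posterior is 0.242704/0.273064 ≈ 0.889.

P(overloaded truck | strain alarm) ≈ 0.889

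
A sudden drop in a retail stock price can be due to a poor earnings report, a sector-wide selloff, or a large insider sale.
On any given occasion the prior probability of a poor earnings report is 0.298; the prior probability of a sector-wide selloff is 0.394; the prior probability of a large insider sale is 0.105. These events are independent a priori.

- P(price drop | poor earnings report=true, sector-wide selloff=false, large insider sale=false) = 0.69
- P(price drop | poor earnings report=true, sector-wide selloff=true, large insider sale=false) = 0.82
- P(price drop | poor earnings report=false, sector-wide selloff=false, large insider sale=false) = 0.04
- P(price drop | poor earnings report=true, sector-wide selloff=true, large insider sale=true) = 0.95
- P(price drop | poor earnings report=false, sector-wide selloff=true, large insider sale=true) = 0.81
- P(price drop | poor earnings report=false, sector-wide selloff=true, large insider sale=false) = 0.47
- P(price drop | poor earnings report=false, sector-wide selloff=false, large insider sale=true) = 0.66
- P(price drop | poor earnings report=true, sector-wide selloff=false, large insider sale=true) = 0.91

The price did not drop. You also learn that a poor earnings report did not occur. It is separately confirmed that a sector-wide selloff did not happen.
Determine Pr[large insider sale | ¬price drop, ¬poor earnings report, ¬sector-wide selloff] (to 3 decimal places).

P(¬price drop | ¬poor earnings report, ¬sector-wide selloff) = 0.96·0.895 + 0.34·0.105 = 0.859200 + 0.035700 = 0.894900
Restricting to configurations with large insider sale present: 0.34·0.105 = 0.035700.
Hence the posterior is 0.035700/0.894900 ≈ 0.040.

Pr[large insider sale | ¬price drop, ¬poor earnings report, ¬sector-wide selloff] ≈ 0.040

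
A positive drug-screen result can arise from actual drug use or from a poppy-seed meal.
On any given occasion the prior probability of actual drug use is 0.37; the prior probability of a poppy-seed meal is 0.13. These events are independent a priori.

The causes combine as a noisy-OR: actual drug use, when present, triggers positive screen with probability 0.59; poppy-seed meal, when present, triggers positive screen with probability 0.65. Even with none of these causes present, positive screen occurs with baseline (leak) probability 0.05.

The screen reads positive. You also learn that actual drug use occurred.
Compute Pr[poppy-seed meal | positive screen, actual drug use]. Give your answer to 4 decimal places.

Pr[poppy-seed meal | positive screen, actual drug use] ≈ 0.1745

Under noisy-OR, P(positive screen | causes) = 1 − (1−0.05)·∏(1−qᵢ) over the active causes.
By total probability over both values of poppy-seed meal:
  P(positive screen | actual drug use) = 0.6105*0.87 + 0.863675*0.13
        = 0.531135 + 0.112278 = 0.643413
The terms with poppy-seed meal present sum to 0.112278, so
  P(poppy-seed meal | positive screen, actual drug use) = 0.112278 / 0.643413 ≈ 0.1745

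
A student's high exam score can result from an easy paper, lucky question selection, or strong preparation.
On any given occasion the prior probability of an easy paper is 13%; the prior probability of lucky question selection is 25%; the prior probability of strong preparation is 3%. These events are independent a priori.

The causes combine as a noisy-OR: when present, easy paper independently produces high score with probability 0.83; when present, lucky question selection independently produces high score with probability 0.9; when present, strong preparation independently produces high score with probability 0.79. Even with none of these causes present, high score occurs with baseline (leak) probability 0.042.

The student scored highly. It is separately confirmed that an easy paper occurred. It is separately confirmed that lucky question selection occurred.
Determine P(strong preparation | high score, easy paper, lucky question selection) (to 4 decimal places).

Under noisy-OR, P(high score | causes) = 1 − (1−0.042)·∏(1−qᵢ) over the active causes.
P(high score | easy paper, lucky question selection) = 0.983714·0.97 + 0.99658·0.03 = 0.954203 + 0.029897 = 0.984100
The strong preparation-present share is 0.99658·0.03 = 0.029897.
P(strong preparation | high score, easy paper, lucky question selection) = 0.029897 / 0.984100 ≈ 0.0304

P(strong preparation | high score, easy paper, lucky question selection) ≈ 0.0304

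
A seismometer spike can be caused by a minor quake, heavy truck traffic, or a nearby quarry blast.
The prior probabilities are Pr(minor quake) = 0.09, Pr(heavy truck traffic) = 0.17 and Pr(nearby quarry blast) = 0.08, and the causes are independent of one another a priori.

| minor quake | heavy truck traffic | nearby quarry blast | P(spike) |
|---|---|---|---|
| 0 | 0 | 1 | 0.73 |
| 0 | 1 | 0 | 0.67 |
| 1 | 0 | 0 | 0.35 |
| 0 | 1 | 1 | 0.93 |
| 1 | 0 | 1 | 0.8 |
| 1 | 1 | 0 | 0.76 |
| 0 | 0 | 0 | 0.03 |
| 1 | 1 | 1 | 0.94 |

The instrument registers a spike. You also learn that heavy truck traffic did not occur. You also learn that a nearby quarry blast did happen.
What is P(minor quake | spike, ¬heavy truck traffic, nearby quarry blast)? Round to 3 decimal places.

P(minor quake | spike, ¬heavy truck traffic, nearby quarry blast) ≈ 0.098

Sum P(spike|·) weighted by the priors over both values of minor quake:
  P(spike | ¬heavy truck traffic, nearby quarry blast) = 0.73×0.91 + 0.8×0.09
        = 0.664300 + 0.072000 = 0.736300
Keeping only the minor quake-present terms gives 0.072000, so
  P(minor quake | spike, ¬heavy truck traffic, nearby quarry blast) = 0.072000 / 0.736300 ≈ 0.098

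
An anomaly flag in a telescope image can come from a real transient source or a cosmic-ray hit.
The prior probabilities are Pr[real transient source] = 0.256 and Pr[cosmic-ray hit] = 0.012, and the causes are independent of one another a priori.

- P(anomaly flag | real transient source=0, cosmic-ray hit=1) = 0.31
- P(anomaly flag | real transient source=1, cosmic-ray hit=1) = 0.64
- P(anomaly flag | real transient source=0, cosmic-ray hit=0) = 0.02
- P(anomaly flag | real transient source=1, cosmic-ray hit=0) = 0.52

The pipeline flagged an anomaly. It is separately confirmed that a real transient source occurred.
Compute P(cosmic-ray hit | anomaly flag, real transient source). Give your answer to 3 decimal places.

P(cosmic-ray hit | anomaly flag, real transient source) ≈ 0.015

Weight on cosmic-ray hit=true, given the evidence: 0.64×0.012 = 0.007680
The normalizing constant is 0.52×0.988 + 0.64×0.012 = 0.521440
P(cosmic-ray hit | anomaly flag, real transient source) = 0.007680/0.521440 ≈ 0.015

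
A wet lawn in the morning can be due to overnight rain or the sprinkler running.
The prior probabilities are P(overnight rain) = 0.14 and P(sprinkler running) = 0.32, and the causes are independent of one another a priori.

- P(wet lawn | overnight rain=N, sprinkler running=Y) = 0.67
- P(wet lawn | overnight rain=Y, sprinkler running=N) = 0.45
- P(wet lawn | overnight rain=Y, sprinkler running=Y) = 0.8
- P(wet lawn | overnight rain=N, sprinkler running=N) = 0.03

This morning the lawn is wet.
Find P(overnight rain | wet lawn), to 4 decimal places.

Enumerate the 4 (overnight rain, sprinkler running) configurations and weight by the priors:
  P(wet lawn) = 0.03*0.86*0.68 + 0.67*0.86*0.32 + 0.45*0.14*0.68 + 0.8*0.14*0.32
        = 0.017544 + 0.184384 + 0.042840 + 0.035840 = 0.280608
The terms with overnight rain present sum to 0.078680, so
  P(overnight rain | wet lawn) = 0.078680 / 0.280608 ≈ 0.2804

P(overnight rain | wet lawn) ≈ 0.2804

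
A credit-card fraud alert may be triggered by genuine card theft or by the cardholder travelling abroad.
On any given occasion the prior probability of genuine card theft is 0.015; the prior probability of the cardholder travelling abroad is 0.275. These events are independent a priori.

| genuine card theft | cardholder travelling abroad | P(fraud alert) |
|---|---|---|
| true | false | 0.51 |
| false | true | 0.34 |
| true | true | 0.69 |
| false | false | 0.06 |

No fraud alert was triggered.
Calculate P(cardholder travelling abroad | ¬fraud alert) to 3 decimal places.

P(cardholder travelling abroad | ¬fraud alert) ≈ 0.210

Enumerate the 4 (genuine card theft, cardholder travelling abroad) configurations and weight by the priors:
  P(¬fraud alert) = 0.94*0.985*0.725 + 0.66*0.985*0.275 + 0.49*0.015*0.725 + 0.31*0.015*0.275
        = 0.671277 + 0.178778 + 0.005329 + 0.001279 = 0.856663
The terms with cardholder travelling abroad present sum to 0.180057, so
  P(cardholder travelling abroad | ¬fraud alert) = 0.180057 / 0.856663 ≈ 0.210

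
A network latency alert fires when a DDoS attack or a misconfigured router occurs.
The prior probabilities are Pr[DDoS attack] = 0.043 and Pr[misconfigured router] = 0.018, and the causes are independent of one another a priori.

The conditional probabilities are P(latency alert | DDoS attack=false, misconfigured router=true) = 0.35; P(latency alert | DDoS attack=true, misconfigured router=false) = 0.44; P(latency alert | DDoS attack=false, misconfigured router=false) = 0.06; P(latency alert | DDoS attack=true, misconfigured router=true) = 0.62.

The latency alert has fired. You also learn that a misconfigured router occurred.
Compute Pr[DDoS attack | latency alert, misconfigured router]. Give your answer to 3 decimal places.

Sum P(latency alert|·) weighted by the priors over both values of DDoS attack:
  P(latency alert | misconfigured router) = 0.35·0.957 + 0.62·0.043
        = 0.334950 + 0.026660 = 0.361610
Keeping only the DDoS attack-present terms gives 0.026660, so
  P(DDoS attack | latency alert, misconfigured router) = 0.026660 / 0.361610 ≈ 0.074

Pr[DDoS attack | latency alert, misconfigured router] ≈ 0.074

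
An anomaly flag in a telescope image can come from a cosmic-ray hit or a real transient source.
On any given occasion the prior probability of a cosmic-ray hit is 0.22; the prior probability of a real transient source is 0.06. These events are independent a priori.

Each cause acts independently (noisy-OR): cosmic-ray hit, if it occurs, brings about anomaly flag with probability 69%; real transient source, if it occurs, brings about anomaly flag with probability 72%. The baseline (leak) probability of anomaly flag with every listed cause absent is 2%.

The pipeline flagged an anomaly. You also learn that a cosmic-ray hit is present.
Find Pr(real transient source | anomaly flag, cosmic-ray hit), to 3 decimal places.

Pr(real transient source | anomaly flag, cosmic-ray hit) ≈ 0.077

Under noisy-OR, P(anomaly flag | causes) = 1 − (1−0.02)·∏(1−qᵢ) over the active causes.
Sum P(anomaly flag|·) weighted by the priors over both values of real transient source:
  P(anomaly flag | cosmic-ray hit) = 0.6962·0.94 + 0.914936·0.06
        = 0.654428 + 0.054896 = 0.709324
Keeping only the real transient source-present terms gives 0.054896, so
  P(real transient source | anomaly flag, cosmic-ray hit) = 0.054896 / 0.709324 ≈ 0.077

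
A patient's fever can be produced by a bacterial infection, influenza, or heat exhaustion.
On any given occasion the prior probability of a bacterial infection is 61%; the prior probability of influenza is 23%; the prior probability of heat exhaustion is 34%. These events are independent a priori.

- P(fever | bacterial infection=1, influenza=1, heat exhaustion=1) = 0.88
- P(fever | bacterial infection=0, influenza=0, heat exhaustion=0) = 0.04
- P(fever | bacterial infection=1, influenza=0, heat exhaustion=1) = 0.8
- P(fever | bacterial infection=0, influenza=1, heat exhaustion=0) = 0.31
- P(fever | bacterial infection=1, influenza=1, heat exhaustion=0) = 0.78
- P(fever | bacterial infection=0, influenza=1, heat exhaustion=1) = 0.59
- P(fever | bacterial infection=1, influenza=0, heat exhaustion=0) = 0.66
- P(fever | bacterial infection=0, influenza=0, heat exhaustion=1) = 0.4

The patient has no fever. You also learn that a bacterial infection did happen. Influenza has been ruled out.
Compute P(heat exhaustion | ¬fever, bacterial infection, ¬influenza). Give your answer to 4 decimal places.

P(heat exhaustion | ¬fever, bacterial infection, ¬influenza) ≈ 0.2326

P(¬fever | bacterial infection, ¬influenza) = 0.34*0.66 + 0.2*0.34 = 0.224400 + 0.068000 = 0.292400
Of this, 0.068000 comes from 0.2*0.34 (the heat exhaustion=true cases).
Hence the posterior is 0.068000/0.292400 ≈ 0.2326.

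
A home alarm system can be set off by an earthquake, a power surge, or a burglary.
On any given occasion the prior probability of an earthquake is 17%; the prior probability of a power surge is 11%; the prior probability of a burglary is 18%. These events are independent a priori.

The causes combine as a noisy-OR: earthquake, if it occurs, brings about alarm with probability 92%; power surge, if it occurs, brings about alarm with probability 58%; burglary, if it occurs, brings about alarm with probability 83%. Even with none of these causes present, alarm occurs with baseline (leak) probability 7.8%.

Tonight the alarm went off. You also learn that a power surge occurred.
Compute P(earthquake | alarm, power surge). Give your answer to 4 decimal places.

Under noisy-OR, P(alarm | causes) = 1 − (1−0.078)·∏(1−qᵢ) over the active causes.
Sum P(alarm|·) weighted by the priors over the 4 (earthquake, burglary) configurations:
  P(alarm | power surge) = 0.61276×0.83×0.82 + 0.934169×0.83×0.18 + 0.969021×0.17×0.82 + 0.994734×0.17×0.18
        = 0.417044 + 0.139565 + 0.135082 + 0.030439 = 0.722130
The terms with earthquake present sum to 0.165521, so
  P(earthquake | alarm, power surge) = 0.165521 / 0.722130 ≈ 0.2292

P(earthquake | alarm, power surge) ≈ 0.2292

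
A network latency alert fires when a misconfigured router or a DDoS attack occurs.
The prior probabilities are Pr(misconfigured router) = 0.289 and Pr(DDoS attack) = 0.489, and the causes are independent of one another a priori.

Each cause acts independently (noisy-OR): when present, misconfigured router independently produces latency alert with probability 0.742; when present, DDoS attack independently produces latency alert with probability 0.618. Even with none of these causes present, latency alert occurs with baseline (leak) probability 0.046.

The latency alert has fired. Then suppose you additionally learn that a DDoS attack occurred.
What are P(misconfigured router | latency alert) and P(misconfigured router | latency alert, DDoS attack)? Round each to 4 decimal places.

P(misconfigured router | latency alert) ≈ 0.5018; P(misconfigured router | latency alert, DDoS attack) ≈ 0.3668

Under noisy-OR, P(latency alert | causes) = 1 − (1−0.046)·∏(1−qᵢ) over the active causes.
Enumerate the 4 (misconfigured router, DDoS attack) configurations and weight by the priors:
  P(latency alert) = 0.046×0.711×0.511 + 0.635572×0.711×0.489 + 0.753868×0.289×0.511 + 0.905978×0.289×0.489
        = 0.016713 + 0.220975 + 0.111330 + 0.128034 = 0.477052
Configurations with misconfigured router contribute 0.239364, so
  P(misconfigured router | latency alert) = 0.239364 / 0.477052 ≈ 0.5018

Now condition on the additional information:
Sum P(latency alert|·) weighted by the priors over both values of misconfigured router:
  P(latency alert | DDoS attack) = 0.635572×0.711 + 0.905978×0.289
        = 0.451892 + 0.261828 = 0.713720
Keeping only the misconfigured router-present terms gives 0.261828, so
  P(misconfigured router | latency alert, DDoS attack) = 0.261828 / 0.713720 ≈ 0.3668
— DDoS attack explains away the evidence for misconfigured router.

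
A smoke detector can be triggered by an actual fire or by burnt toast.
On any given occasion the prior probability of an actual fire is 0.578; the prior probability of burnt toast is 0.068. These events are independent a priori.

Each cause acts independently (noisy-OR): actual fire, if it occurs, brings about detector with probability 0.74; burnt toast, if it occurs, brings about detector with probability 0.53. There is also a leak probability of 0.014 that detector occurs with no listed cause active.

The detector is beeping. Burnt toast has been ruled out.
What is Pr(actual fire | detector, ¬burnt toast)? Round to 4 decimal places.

Pr(actual fire | detector, ¬burnt toast) ≈ 0.9864

Under noisy-OR, P(detector | causes) = 1 − (1−0.014)·∏(1−qᵢ) over the active causes.
By total probability over both values of actual fire:
  P(detector | ¬burnt toast) = 0.014×0.422 + 0.74364×0.578
        = 0.005908 + 0.429824 = 0.435732
Keeping only the actual fire-present terms gives 0.429824, so
  P(actual fire | detector, ¬burnt toast) = 0.429824 / 0.435732 ≈ 0.9864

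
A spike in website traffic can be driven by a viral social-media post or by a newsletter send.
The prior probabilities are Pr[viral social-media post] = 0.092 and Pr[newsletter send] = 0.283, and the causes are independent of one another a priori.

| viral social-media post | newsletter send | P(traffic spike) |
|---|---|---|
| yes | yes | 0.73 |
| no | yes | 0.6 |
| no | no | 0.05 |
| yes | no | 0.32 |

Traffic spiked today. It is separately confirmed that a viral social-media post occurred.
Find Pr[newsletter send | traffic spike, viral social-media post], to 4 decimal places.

P(traffic spike | viral social-media post) = 0.32·0.717 + 0.73·0.283 = 0.229440 + 0.206590 = 0.436030
Of this, 0.206590 comes from 0.73·0.283 (the newsletter send=true cases).
So P(newsletter send | traffic spike, viral social-media post) = 0.206590/0.436030 ≈ 0.4738.

Pr[newsletter send | traffic spike, viral social-media post] ≈ 0.4738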